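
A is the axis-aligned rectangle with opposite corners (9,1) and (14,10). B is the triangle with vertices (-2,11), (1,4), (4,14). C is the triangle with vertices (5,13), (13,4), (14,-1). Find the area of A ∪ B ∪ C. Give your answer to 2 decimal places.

74.83

By inclusion–exclusion:
Individual areas: |A| = 45, |B| = 25.5, |C| = 15.5.
|A∩B| = 0.
|A∩C| = 11.1698.
|B∩C| = 0.
|A∩B∩C| = 0.
|A ∪ B ∪ C| = 86 − 11.1698 + 0 = 74.83.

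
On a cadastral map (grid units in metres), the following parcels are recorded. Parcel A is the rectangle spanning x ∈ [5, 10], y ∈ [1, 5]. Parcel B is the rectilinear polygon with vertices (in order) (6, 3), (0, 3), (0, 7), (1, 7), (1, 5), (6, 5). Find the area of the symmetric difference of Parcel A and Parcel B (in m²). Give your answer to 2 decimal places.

|Parcel A| = 20, |Parcel B| = 14, |Parcel A∩Parcel B| = 2.
|Parcel A △ Parcel B| = |Parcel A| + |Parcel B| − 2·|Parcel A∩Parcel B| = 20 + 14 − 4 = 30.00.

30.00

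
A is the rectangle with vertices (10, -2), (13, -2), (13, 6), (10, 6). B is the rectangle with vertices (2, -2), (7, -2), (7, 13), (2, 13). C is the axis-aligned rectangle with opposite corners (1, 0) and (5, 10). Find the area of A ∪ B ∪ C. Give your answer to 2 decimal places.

By inclusion–exclusion:
Individual areas: |A| = 24, |B| = 75, |C| = 40.
|A∩B| = 0 (no overlap).
|A∩C| = 0 (no overlap).
|B∩C|: x∈[2,5], y∈[0,10] → 3·10 = 30.
|A∩B∩C| = 0.
|A ∪ B ∪ C| = 139 − 30 + 0 = 109.00.

109.00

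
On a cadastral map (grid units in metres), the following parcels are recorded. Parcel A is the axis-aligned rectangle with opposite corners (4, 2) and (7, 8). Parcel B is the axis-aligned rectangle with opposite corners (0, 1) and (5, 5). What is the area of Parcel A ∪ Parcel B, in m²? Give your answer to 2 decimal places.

35.00

By inclusion–exclusion:
Individual areas: |Parcel A| = 18, |Parcel B| = 20.
|Parcel A∩Parcel B|: x∈[4,5], y∈[2,5] → 1·3 = 3.
|Parcel A ∪ Parcel B| = 38 − 3 = 35.00.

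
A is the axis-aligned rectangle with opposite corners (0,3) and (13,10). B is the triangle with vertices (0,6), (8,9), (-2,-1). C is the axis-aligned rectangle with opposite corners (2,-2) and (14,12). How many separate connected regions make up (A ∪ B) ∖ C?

(A ∪ B) ∖ C is a single connected region.

1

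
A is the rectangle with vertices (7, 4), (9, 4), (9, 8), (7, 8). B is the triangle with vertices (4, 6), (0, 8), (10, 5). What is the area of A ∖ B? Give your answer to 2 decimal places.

|A| = 8, |A∩B| = 0.5333.
|A ∖ B| = |A| − |A∩B| = 8 − 0.5333 = 7.47.

7.47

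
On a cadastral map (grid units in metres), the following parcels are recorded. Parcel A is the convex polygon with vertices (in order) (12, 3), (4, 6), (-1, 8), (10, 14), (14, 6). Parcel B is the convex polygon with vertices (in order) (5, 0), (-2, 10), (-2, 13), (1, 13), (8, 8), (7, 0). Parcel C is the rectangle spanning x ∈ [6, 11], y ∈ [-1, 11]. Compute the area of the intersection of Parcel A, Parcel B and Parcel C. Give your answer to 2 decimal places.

6.95

The intersection is the polygon with vertices (8,8), (7.582,4.657), (6,5.25), (6,9.429).
By the shoelace formula its area is 6.95.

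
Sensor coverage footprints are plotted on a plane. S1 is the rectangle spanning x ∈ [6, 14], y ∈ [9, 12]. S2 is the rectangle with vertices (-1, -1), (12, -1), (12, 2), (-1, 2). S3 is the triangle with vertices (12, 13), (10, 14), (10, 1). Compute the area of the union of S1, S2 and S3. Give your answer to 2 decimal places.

71.17

By inclusion–exclusion:
Individual areas: |S1| = 24, |S2| = 39, |S3| = 13.
|S1∩S2| = 0 (no overlap).
|S1∩S3| = 4.75.
|S2∩S3| = 0.0833.
|S1∩S2∩S3| = 0.
|S1 ∪ S2 ∪ S3| = 76 − 4.8333 + 0 = 71.17.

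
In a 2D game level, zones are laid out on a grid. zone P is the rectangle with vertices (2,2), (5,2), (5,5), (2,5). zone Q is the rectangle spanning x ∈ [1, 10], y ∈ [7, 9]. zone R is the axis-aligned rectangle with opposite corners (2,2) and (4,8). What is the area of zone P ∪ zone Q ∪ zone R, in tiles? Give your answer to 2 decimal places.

By inclusion–exclusion:
Individual areas: |zone P| = 9, |zone Q| = 18, |zone R| = 12.
|zone P∩zone Q| = 0 (no overlap).
|zone P∩zone R|: x∈[2,4], y∈[2,5] → 2·3 = 6.
|zone Q∩zone R|: x∈[2,4], y∈[7,8] → 2·1 = 2.
|zone P∩zone Q∩zone R| = 0.
|zone P ∪ zone Q ∪ zone R| = 39 − 8 + 0 = 31.00.

31.00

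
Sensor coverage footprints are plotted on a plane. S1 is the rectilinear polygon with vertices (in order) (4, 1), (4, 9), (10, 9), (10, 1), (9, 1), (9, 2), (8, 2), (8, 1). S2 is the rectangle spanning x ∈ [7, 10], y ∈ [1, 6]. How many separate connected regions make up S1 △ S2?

2

S1 △ S2 splits into 2 disjoint pieces (area 33, area 1).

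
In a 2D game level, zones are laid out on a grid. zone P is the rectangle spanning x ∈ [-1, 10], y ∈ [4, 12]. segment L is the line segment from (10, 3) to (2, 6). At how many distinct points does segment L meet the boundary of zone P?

1

The segment meets the boundary at (7.333,4).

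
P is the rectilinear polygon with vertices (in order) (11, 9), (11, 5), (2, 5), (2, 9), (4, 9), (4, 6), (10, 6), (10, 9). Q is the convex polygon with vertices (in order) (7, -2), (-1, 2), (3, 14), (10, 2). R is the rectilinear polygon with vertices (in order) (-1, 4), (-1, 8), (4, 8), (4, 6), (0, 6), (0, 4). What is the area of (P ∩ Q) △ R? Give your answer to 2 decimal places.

|P ∩ Q| = 11.9583.
|(P ∩ Q) ∩ R| = 4.
|(P ∩ Q) △ R| = 11.9583 + 12 − 8 = 15.96.

15.96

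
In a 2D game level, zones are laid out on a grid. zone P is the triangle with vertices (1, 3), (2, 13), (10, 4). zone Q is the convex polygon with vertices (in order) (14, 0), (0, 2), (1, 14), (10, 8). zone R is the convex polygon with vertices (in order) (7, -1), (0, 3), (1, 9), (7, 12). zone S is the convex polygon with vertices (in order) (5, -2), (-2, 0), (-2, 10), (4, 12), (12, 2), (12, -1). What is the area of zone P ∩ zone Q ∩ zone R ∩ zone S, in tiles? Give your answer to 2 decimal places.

The intersection is the polygon with vertices (7,3.667), (1,3), (1.632,9.316), (4.154,10.577), (7,7.375).
By the shoelace formula its area is 34.52.

34.52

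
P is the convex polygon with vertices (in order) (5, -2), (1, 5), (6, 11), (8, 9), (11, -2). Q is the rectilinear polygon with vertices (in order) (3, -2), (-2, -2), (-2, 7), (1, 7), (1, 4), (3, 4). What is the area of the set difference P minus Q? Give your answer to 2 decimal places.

|P| = 76.5, |P∩Q| = 1.7857.
|P ∖ Q| = |P| − |P∩Q| = 76.5 − 1.7857 = 74.71.

74.71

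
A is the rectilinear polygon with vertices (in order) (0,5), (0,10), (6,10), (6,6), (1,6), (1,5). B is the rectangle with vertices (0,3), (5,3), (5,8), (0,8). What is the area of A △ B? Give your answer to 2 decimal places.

|A| = 25, |B| = 25, |A∩B| = 11.
|A △ B| = |A| + |B| − 2·|A∩B| = 25 + 25 − 22 = 28.00.

28.00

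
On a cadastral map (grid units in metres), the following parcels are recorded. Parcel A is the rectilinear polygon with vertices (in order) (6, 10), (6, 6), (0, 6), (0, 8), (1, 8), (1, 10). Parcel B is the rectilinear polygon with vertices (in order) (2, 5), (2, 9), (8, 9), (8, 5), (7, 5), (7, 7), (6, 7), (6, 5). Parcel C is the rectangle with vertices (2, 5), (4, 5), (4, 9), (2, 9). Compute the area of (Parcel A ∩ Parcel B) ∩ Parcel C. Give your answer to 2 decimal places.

6.00

The region (Parcel A ∩ Parcel B) ∩ Parcel C is the polygon with vertices (2,6), (2,9), (4,9), (4,6).
By the shoelace formula its area is 6.00.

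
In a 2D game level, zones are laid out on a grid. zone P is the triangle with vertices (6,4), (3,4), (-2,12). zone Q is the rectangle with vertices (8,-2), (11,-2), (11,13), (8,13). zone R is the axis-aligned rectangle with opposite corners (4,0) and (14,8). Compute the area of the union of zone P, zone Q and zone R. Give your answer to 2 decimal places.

111.00

By inclusion–exclusion:
Individual areas: |zone P| = 12, |zone Q| = 45, |zone R| = 80.
|zone P∩zone Q| = 0.
|zone P∩zone R| = 2.
|zone Q∩zone R|: x∈[8,11], y∈[0,8] → 3·8 = 24.
|zone P∩zone Q∩zone R| = 0.
|zone P ∪ zone Q ∪ zone R| = 137 − 26 + 0 = 111.00.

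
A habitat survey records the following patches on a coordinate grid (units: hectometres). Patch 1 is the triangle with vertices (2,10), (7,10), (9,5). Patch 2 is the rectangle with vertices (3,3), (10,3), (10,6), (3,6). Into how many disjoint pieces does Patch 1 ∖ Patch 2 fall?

1

Patch 1 ∖ Patch 2 is a single connected region.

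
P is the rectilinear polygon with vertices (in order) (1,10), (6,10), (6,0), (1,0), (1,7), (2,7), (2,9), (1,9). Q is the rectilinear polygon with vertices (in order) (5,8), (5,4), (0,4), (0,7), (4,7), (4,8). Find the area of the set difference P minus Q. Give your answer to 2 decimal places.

35.00

|P| = 48, |P∩Q| = 13.
|P ∖ Q| = |P| − |P∩Q| = 48 − 13 = 35.00.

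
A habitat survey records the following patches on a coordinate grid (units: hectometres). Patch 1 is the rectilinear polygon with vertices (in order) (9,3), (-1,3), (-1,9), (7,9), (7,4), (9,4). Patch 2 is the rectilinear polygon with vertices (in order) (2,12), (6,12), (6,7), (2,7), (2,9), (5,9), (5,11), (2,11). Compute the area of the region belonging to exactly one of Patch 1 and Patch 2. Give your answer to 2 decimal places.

|Patch 1| = 50, |Patch 2| = 14, |Patch 1∩Patch 2| = 8.
|Patch 1 △ Patch 2| = |Patch 1| + |Patch 2| − 2·|Patch 1∩Patch 2| = 50 + 14 − 16 = 48.00.

48.00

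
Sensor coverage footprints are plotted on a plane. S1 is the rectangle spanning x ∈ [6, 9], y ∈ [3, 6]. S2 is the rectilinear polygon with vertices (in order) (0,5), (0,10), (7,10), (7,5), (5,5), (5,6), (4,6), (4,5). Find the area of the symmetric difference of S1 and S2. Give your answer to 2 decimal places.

41.00

|S1| = 9, |S2| = 34, |S1∩S2| = 1.
|S1 △ S2| = |S1| + |S2| − 2·|S1∩S2| = 9 + 34 − 2 = 41.00.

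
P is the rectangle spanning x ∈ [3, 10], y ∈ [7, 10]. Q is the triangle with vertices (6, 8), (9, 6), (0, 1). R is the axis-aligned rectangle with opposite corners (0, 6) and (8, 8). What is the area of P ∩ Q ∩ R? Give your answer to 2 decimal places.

The intersection is the polygon with vertices (6,8), (7.5,7), (5.143,7).
By the shoelace formula its area is 1.18.

1.18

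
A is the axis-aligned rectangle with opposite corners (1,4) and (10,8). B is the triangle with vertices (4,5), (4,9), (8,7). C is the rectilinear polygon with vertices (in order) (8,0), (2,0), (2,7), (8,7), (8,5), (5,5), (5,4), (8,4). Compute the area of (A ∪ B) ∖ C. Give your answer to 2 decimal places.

|A ∪ B| = 37.
|(A ∪ B) ∩ C| = 15.
|(A ∪ B) ∖ C| = 37 − 15 = 22.00.

22.00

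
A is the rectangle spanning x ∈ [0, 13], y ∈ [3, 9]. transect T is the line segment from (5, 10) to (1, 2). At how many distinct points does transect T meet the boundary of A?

The segment meets the boundary at (1.5,3), (4.5,9).

2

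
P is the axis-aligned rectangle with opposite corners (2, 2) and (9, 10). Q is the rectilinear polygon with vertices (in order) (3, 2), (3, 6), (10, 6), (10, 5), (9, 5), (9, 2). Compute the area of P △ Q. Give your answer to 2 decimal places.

|P| = 56, |Q| = 25, |P∩Q| = 24.
|P △ Q| = |P| + |Q| − 2·|P∩Q| = 56 + 25 − 48 = 33.00.

33.00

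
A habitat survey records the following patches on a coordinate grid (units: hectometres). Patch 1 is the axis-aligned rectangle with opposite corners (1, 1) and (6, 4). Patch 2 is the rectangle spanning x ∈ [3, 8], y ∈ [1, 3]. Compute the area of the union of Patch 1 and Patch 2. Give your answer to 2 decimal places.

By inclusion–exclusion:
Individual areas: |Patch 1| = 15, |Patch 2| = 10.
|Patch 1∩Patch 2|: x∈[3,6], y∈[1,3] → 3·2 = 6.
|Patch 1 ∪ Patch 2| = 25 − 6 = 19.00.

19.00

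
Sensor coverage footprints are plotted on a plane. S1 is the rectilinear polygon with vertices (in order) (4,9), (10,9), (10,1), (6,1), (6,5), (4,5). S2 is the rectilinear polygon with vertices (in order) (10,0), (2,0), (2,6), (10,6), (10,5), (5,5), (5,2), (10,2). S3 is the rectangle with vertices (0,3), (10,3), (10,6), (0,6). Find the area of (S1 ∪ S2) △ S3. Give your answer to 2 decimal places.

49.00

|S1 ∪ S2| = 63.
|(S1 ∪ S2) ∩ S3| = 22.
|(S1 ∪ S2) △ S3| = 63 + 30 − 44 = 49.00.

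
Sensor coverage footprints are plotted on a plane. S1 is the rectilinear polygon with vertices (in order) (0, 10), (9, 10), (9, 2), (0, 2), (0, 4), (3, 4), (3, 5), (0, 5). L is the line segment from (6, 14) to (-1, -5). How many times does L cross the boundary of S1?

4

The segment meets the boundary at (2.316,4), (2.684,5), (4.526,10), (1.579,2).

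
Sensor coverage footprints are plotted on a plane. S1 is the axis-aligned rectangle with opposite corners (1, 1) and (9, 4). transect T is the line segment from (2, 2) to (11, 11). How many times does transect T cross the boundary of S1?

The segment meets the boundary at (4,4).

1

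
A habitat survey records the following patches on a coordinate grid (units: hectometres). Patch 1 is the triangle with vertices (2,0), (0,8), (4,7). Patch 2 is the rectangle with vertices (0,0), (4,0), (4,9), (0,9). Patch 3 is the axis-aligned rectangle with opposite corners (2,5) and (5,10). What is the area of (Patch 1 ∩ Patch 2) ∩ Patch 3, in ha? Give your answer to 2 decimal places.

3.93

The region (Patch 1 ∩ Patch 2) ∩ Patch 3 is the polygon with vertices (4,7), (3.429,5), (2,5), (2,7.5).
By the shoelace formula its area is 3.93.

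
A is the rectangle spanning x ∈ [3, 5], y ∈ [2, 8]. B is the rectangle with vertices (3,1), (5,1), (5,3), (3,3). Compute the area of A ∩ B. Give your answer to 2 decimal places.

|A∩B|: x∈[3,5], y∈[2,3] → 2·1 = 2.

2.00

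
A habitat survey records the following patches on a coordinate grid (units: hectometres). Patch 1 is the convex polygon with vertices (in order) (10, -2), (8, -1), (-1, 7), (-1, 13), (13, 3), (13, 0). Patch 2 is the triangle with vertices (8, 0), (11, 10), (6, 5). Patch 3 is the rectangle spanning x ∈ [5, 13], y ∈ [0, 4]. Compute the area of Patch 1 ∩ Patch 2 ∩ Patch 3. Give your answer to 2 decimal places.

The intersection is the polygon with vertices (8,0), (6.4,4), (9.2,4).
By the shoelace formula its area is 5.60.

5.60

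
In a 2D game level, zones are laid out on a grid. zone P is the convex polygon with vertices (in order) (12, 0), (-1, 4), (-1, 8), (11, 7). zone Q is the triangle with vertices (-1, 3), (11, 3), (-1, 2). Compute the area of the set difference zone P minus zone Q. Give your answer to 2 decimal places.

|zone P| = 67.5, |zone P∩zone Q| = 2.5102.
|zone P ∖ zone Q| = |zone P| − |zone P∩zone Q| = 67.5 − 2.5102 = 64.99.

64.99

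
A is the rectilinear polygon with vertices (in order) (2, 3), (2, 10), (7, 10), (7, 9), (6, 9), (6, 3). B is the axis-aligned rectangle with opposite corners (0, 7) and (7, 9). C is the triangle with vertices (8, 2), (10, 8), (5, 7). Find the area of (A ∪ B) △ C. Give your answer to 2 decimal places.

|A ∪ B| = 35.
|(A ∪ B) ∩ C| = 1.2333.
|(A ∪ B) △ C| = 35 + 14 − 2.4667 = 46.53.

46.53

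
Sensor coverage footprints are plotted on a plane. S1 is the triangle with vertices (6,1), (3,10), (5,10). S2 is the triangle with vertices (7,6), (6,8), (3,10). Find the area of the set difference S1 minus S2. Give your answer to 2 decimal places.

|S1| = 9, |S1∩S2| = 0.81.
|S1 ∖ S2| = |S1| − |S1∩S2| = 9 − 0.81 = 8.19.

8.19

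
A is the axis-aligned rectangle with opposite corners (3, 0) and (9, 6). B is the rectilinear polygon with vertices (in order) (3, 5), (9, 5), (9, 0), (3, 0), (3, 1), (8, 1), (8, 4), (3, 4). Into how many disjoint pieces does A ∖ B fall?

A ∖ B splits into 2 disjoint pieces (area 6, area 15).

2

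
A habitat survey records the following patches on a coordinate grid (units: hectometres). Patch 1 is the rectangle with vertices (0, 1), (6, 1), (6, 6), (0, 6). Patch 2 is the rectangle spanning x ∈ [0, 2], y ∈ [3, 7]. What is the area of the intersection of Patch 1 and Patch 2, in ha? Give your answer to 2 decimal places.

6.00

|Patch 1∩Patch 2|: x∈[0,2], y∈[3,6] → 2·3 = 6.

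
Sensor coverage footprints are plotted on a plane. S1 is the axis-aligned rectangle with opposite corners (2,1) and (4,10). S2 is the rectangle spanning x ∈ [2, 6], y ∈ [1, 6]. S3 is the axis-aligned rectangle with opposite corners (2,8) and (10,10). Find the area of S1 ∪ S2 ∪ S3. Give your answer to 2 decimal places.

40.00

By inclusion–exclusion:
Individual areas: |S1| = 18, |S2| = 20, |S3| = 16.
|S1∩S2|: x∈[2,4], y∈[1,6] → 2·5 = 10.
|S1∩S3|: x∈[2,4], y∈[8,10] → 2·2 = 4.
|S2∩S3| = 0 (no overlap).
|S1∩S2∩S3| = 0.
|S1 ∪ S2 ∪ S3| = 54 − 14 + 0 = 40.00.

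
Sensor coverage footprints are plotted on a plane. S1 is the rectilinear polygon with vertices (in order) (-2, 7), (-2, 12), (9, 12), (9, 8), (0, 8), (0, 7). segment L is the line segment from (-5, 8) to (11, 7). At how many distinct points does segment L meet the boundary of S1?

The segment meets the boundary at (0,7.688), (-2,7.812).

2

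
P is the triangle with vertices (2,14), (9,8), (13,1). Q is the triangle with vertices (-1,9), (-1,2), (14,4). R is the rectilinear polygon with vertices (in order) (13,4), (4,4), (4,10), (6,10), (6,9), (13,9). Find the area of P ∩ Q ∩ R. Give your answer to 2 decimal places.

1.39

The intersection is the polygon with vertices (9.071,5.643), (10.647,5.118), (11.286,4), (10.461,4).
By the shoelace formula its area is 1.39.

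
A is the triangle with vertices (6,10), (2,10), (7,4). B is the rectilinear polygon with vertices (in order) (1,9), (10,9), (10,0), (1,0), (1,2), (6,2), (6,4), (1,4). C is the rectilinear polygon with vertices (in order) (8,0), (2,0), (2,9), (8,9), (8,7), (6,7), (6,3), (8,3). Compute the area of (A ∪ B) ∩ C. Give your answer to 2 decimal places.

38.00

|A ∪ B| = 74.6667.
|(A ∪ B) ∩ C| = 38.00.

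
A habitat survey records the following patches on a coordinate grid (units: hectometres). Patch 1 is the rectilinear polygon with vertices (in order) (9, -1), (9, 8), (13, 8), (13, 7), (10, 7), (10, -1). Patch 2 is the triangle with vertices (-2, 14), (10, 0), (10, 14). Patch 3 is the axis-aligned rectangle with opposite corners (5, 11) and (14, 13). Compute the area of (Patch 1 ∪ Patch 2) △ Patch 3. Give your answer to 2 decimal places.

|Patch 1 ∪ Patch 2| = 88.5833.
|(Patch 1 ∪ Patch 2) ∩ Patch 3| = 10.
|(Patch 1 ∪ Patch 2) △ Patch 3| = 88.5833 + 18 − 20 = 86.58.

86.58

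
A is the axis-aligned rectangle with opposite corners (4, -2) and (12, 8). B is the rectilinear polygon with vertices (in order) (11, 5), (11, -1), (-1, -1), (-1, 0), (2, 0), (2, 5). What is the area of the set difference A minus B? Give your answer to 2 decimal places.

|A| = 80, |A∩B| = 42.
|A ∖ B| = |A| − |A∩B| = 80 − 42 = 38.00.

38.00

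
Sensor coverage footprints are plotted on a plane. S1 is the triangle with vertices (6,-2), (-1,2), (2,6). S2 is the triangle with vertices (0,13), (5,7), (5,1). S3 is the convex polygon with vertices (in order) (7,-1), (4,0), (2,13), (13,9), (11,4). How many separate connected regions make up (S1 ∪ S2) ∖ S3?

(S1 ∪ S2) ∖ S3 splits into 2 disjoint pieces (area 18.3556, area 4.6664).

2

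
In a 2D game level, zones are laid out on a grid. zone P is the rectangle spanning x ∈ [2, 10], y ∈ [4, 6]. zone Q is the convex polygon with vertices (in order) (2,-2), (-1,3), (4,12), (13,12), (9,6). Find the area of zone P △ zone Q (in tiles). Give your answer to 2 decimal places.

85.50

|zone P| = 16, |zone Q| = 94, |zone P∩zone Q| = 12.25.
|zone P △ zone Q| = |zone P| + |zone Q| − 2·|zone P∩zone Q| = 16 + 94 − 24.5 = 85.50.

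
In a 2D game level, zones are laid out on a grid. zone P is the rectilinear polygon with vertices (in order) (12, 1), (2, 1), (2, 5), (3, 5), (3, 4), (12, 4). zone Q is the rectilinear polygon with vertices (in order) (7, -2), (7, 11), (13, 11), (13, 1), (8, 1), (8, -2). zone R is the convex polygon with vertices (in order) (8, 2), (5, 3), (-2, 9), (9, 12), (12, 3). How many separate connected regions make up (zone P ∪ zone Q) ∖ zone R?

(zone P ∪ zone Q) ∖ zone R is a single connected region.

1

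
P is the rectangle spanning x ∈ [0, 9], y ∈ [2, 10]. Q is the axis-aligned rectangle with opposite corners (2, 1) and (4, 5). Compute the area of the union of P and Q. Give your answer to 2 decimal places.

74.00

By inclusion–exclusion:
Individual areas: |P| = 72, |Q| = 8.
|P∩Q|: x∈[2,4], y∈[2,5] → 2·3 = 6.
|P ∪ Q| = 80 − 6 = 74.00.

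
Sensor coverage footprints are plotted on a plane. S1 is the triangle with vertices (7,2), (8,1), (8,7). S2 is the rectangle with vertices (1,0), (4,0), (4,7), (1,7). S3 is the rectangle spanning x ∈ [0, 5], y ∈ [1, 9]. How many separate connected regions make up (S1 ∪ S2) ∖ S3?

(S1 ∪ S2) ∖ S3 splits into 2 disjoint pieces (area 3, area 3).

2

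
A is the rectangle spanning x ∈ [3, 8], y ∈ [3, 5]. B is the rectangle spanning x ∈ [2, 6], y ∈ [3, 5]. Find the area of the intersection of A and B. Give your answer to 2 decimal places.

6.00

|A∩B|: x∈[3,6], y∈[3,5] → 3·2 = 6.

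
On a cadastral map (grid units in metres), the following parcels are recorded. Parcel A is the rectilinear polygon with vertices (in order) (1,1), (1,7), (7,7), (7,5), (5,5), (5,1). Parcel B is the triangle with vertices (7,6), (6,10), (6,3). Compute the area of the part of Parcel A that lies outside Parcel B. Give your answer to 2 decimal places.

|Parcel A| = 28, |Parcel A∩Parcel B| = 1.7083.
|Parcel A ∖ Parcel B| = |Parcel A| − |Parcel A∩Parcel B| = 28 − 1.7083 = 26.29.

26.29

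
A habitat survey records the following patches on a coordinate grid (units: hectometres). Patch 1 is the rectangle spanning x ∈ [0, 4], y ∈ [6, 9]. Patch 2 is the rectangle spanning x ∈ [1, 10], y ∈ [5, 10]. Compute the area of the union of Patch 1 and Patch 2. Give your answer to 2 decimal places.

48.00

By inclusion–exclusion:
Individual areas: |Patch 1| = 12, |Patch 2| = 45.
|Patch 1∩Patch 2|: x∈[1,4], y∈[6,9] → 3·3 = 9.
|Patch 1 ∪ Patch 2| = 57 − 9 = 48.00.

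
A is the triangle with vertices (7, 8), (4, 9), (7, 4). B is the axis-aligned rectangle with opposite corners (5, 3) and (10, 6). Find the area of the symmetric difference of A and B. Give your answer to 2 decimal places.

|A| = 6, |B| = 15, |A∩B| = 1.2.
|A △ B| = |A| + |B| − 2·|A∩B| = 6 + 15 − 2.4 = 18.60.

18.60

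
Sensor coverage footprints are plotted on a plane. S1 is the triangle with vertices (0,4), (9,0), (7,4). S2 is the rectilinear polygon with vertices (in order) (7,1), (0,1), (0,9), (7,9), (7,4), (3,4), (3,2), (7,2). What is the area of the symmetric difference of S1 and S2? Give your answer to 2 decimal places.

55.25

|S1| = 14, |S2| = 48, |S1∩S2| = 3.375.
|S1 △ S2| = |S1| + |S2| − 2·|S1∩S2| = 14 + 48 − 6.75 = 55.25.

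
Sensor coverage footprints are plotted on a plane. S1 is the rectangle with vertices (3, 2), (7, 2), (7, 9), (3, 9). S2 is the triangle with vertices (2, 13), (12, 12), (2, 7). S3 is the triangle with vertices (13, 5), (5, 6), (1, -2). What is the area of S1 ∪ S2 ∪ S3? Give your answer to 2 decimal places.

78.00

By inclusion–exclusion:
Individual areas: |S1| = 28, |S2| = 30, |S3| = 34.
|S1∩S2| = 2.25.
|S1∩S3| = 11.75.
|S2∩S3| = 0.
|S1∩S2∩S3| = 0.
|S1 ∪ S2 ∪ S3| = 92 − 14 + 0 = 78.00.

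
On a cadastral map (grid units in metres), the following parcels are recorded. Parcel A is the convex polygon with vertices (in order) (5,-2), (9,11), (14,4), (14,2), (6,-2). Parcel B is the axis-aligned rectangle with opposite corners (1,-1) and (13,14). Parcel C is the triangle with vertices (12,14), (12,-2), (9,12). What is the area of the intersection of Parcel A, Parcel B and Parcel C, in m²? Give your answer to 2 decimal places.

10.98

The intersection is the polygon with vertices (12,6.8), (12,1), (11.419,0.71), (9.306,10.571).
By the shoelace formula its area is 10.98.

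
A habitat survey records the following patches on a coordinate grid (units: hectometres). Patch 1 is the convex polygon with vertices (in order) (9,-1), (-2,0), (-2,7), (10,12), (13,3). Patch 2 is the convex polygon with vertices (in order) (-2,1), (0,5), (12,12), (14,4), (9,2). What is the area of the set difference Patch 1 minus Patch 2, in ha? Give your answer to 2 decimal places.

|Patch 1| = 138, |Patch 1∩Patch 2| = 79.8297.
|Patch 1 ∖ Patch 2| = |Patch 1| − |Patch 1∩Patch 2| = 138 − 79.8297 = 58.17.

58.17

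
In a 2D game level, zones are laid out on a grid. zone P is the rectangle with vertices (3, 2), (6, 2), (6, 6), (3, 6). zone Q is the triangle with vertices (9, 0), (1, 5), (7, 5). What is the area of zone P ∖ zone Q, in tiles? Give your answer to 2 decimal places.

5.45

|zone P| = 12, |zone P∩zone Q| = 6.55.
|zone P ∖ zone Q| = |zone P| − |zone P∩zone Q| = 12 − 6.55 = 5.45.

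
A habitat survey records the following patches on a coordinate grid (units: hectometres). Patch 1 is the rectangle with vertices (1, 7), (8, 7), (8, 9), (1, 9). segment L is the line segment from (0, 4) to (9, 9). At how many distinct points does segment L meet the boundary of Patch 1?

2

The segment meets the boundary at (8,8.444), (5.4,7).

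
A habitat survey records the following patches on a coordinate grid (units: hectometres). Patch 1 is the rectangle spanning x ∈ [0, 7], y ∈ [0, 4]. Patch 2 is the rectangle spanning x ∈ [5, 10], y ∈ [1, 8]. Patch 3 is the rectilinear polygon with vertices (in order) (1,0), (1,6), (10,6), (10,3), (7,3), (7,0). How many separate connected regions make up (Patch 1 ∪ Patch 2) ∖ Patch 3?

3

(Patch 1 ∪ Patch 2) ∖ Patch 3 splits into 3 disjoint pieces (area 4, area 10, area 6).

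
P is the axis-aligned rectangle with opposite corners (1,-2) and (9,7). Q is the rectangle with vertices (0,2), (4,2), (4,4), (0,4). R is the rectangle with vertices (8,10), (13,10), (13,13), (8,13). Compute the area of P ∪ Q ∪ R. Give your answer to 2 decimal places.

By inclusion–exclusion:
Individual areas: |P| = 72, |Q| = 8, |R| = 15.
|P∩Q|: x∈[1,4], y∈[2,4] → 3·2 = 6.
|P∩R| = 0 (no overlap).
|Q∩R| = 0 (no overlap).
|P∩Q∩R| = 0.
|P ∪ Q ∪ R| = 95 − 6 + 0 = 89.00.

89.00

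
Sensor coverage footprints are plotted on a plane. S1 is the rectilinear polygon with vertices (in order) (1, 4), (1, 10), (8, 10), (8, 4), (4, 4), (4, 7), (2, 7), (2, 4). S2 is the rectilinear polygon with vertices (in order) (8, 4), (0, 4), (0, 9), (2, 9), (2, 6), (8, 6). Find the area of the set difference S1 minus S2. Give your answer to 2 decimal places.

|S1| = 36, |S1∩S2| = 13.
|S1 ∖ S2| = |S1| − |S1∩S2| = 36 − 13 = 23.00.

23.00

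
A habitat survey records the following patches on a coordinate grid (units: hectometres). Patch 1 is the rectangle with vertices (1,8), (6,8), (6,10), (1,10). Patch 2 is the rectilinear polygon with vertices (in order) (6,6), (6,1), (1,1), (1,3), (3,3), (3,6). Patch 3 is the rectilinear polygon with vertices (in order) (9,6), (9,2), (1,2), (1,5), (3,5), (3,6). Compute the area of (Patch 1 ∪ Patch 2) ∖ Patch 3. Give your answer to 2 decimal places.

|Patch 1 ∪ Patch 2| = 29.
|(Patch 1 ∪ Patch 2) ∩ Patch 3| = 14.
|(Patch 1 ∪ Patch 2) ∖ Patch 3| = 29 − 14 = 15.00.

15.00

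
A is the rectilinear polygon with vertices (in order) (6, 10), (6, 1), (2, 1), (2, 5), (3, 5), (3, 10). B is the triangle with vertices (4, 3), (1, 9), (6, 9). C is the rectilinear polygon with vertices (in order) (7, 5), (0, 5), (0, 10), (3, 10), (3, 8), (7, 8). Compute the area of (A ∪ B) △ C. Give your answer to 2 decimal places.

|A ∪ B| = 35.
|(A ∪ B) ∩ C| = 13.
|(A ∪ B) △ C| = 35 + 27 − 26 = 36.00.

36.00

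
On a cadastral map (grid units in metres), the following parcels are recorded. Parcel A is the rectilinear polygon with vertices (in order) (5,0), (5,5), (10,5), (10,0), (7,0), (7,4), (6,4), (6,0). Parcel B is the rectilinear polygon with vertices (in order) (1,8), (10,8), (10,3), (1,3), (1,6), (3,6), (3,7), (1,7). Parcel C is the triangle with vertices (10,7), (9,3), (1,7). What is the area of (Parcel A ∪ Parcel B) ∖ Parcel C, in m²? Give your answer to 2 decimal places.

|Parcel A ∪ Parcel B| = 55.
|(Parcel A ∪ Parcel B) ∩ Parcel C| = 17.
|(Parcel A ∪ Parcel B) ∖ Parcel C| = 55 − 17 = 38.00.

38.00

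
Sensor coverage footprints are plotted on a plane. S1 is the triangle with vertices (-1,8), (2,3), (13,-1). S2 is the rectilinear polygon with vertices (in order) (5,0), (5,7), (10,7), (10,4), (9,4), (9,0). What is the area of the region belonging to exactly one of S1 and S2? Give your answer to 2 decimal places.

39.10

|S1| = 21.5, |S2| = 31, |S1∩S2| = 6.7013.
|S1 △ S2| = |S1| + |S2| − 2·|S1∩S2| = 21.5 + 31 − 13.4026 = 39.10.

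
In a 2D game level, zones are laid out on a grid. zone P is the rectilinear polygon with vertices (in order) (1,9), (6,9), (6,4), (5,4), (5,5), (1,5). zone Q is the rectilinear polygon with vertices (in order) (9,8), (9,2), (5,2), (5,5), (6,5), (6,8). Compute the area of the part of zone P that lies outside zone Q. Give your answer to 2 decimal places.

|zone P| = 21, |zone P∩zone Q| = 1.
|zone P ∖ zone Q| = |zone P| − |zone P∩zone Q| = 21 − 1 = 20.00.

20.00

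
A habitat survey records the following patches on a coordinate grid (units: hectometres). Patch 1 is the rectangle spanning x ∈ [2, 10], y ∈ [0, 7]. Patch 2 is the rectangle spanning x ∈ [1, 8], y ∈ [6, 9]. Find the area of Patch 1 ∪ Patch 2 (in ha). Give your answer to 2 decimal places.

71.00

By inclusion–exclusion:
Individual areas: |Patch 1| = 56, |Patch 2| = 21.
|Patch 1∩Patch 2|: x∈[2,8], y∈[6,7] → 6·1 = 6.
|Patch 1 ∪ Patch 2| = 77 − 6 = 71.00.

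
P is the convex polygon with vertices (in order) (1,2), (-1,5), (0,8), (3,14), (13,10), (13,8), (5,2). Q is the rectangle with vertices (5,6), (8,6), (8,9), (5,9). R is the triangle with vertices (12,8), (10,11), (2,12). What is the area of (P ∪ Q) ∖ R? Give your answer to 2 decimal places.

|P ∪ Q| = 104.5.
|(P ∪ Q) ∩ R| = 11.
|(P ∪ Q) ∖ R| = 104.5 − 11 = 93.50.

93.50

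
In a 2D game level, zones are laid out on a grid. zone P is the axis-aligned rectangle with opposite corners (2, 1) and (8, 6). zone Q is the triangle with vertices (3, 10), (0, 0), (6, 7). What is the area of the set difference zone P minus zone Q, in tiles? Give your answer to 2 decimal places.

24.24

|zone P| = 30, |zone P∩zone Q| = 5.7619.
|zone P ∖ zone Q| = |zone P| − |zone P∩zone Q| = 30 − 5.7619 = 24.24.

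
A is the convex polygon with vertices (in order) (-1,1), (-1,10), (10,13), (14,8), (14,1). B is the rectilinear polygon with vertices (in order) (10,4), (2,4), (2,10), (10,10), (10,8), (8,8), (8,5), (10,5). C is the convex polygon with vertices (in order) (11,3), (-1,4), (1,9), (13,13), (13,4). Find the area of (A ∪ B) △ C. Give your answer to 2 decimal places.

66.38

|A ∪ B| = 153.5.
|(A ∪ B) ∩ C| = 91.5592.
|(A ∪ B) △ C| = 153.5 + 96 − 183.1184 = 66.38.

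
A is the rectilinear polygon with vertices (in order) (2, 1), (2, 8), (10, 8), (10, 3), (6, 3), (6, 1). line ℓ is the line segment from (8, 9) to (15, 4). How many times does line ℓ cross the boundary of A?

The segment meets the boundary at (10,7.571), (9.4,8).

2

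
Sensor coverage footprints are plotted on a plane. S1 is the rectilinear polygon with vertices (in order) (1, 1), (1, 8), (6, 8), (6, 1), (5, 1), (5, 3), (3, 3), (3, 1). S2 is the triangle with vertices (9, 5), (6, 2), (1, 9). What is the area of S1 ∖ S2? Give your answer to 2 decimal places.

20.39

|S1| = 31, |S1∩S2| = 10.6071.
|S1 ∖ S2| = |S1| − |S1∩S2| = 31 − 10.6071 = 20.39.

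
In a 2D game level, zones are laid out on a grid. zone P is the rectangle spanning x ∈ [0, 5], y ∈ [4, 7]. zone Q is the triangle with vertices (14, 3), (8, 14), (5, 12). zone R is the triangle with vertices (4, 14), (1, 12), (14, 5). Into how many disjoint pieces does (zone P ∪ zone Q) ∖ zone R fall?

(zone P ∪ zone Q) ∖ zone R splits into 3 disjoint pieces (area 15, area 11.079, area 2.7888).

3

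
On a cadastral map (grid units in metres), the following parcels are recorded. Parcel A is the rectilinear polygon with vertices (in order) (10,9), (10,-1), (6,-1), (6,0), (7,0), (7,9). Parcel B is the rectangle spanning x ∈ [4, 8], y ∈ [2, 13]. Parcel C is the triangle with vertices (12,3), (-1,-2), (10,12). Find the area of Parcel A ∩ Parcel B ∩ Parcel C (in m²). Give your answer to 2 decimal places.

The intersection is the polygon with vertices (8,9), (8,2), (7,2), (7,8.182), (7.643,9).
By the shoelace formula its area is 6.74.

6.74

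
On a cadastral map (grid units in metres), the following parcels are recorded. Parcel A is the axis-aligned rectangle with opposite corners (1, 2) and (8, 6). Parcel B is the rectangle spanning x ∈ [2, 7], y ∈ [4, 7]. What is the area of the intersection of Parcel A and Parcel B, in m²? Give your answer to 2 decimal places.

10.00

|Parcel A∩Parcel B|: x∈[2,7], y∈[4,6] → 5·2 = 10.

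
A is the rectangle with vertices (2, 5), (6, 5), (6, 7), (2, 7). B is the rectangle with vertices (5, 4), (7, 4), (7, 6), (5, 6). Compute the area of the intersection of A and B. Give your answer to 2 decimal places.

1.00

|A∩B|: x∈[5,6], y∈[5,6] → 1·1 = 1.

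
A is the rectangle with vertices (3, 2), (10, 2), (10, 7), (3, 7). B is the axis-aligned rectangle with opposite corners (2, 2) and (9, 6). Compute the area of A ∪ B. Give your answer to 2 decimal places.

By inclusion–exclusion:
Individual areas: |A| = 35, |B| = 28.
|A∩B|: x∈[3,9], y∈[2,6] → 6·4 = 24.
|A ∪ B| = 63 − 24 = 39.00.

39.00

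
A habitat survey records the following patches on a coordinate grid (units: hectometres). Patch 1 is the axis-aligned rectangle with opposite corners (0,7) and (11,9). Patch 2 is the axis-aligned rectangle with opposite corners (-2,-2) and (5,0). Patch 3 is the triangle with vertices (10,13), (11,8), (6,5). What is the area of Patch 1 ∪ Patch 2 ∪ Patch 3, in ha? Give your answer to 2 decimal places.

43.93

By inclusion–exclusion:
Individual areas: |Patch 1| = 22, |Patch 2| = 14, |Patch 3| = 14.
|Patch 1∩Patch 2| = 0 (no overlap).
|Patch 1∩Patch 3| = 6.0667.
|Patch 2∩Patch 3| = 0.
|Patch 1∩Patch 2∩Patch 3| = 0.
|Patch 1 ∪ Patch 2 ∪ Patch 3| = 50 − 6.0667 + 0 = 43.93.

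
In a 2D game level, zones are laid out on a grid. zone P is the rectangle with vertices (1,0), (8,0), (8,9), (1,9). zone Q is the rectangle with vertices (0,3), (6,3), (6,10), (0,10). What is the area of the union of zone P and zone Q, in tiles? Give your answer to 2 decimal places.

By inclusion–exclusion:
Individual areas: |zone P| = 63, |zone Q| = 42.
|zone P∩zone Q|: x∈[1,6], y∈[3,9] → 5·6 = 30.
|zone P ∪ zone Q| = 105 − 30 = 75.00.

75.00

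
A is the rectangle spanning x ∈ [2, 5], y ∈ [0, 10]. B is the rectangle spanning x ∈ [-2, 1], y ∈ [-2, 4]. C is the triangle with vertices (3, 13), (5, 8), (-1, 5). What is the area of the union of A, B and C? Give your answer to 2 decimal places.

58.55

By inclusion–exclusion:
Individual areas: |A| = 30, |B| = 18, |C| = 18.
|A∩B| = 0 (no overlap).
|A∩C| = 7.45.
|B∩C| = 0.
|A∩B∩C| = 0.
|A ∪ B ∪ C| = 66 − 7.45 + 0 = 58.55.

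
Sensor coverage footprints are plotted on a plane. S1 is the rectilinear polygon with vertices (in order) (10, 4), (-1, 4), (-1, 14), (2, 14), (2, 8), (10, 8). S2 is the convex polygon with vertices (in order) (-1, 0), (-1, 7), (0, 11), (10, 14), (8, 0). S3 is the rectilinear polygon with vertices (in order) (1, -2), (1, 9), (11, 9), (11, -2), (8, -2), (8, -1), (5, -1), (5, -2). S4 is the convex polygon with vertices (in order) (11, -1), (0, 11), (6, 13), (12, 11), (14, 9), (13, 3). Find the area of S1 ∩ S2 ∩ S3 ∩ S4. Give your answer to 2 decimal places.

17.11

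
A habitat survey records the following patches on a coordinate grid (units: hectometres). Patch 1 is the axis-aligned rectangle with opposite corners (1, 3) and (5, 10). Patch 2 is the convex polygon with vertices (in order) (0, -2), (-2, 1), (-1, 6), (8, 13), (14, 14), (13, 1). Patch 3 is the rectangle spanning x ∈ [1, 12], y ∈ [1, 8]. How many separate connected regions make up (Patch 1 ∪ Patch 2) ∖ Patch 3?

(Patch 1 ∪ Patch 2) ∖ Patch 3 is a single connected region.

1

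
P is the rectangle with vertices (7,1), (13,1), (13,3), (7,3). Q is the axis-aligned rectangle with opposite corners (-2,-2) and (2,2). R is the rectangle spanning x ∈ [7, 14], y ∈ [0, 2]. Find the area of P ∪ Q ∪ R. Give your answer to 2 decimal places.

By inclusion–exclusion:
Individual areas: |P| = 12, |Q| = 16, |R| = 14.
|P∩Q| = 0 (no overlap).
|P∩R|: x∈[7,13], y∈[1,2] → 6·1 = 6.
|Q∩R| = 0 (no overlap).
|P∩Q∩R| = 0.
|P ∪ Q ∪ R| = 42 − 6 + 0 = 36.00.

36.00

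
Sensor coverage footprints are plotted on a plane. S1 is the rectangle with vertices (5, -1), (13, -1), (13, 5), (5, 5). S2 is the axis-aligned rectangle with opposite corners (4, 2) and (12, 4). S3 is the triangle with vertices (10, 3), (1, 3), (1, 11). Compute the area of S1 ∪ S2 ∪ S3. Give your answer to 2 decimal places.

By inclusion–exclusion:
Individual areas: |S1| = 48, |S2| = 16, |S3| = 36.
|S1∩S2|: x∈[5,12], y∈[2,4] → 7·2 = 14.
|S1∩S3| = 7.75.
|S2∩S3| = 5.4375.
|S1∩S2∩S3| = 4.4375.
|S1 ∪ S2 ∪ S3| = 100 − 27.1875 + 4.4375 = 77.25.

77.25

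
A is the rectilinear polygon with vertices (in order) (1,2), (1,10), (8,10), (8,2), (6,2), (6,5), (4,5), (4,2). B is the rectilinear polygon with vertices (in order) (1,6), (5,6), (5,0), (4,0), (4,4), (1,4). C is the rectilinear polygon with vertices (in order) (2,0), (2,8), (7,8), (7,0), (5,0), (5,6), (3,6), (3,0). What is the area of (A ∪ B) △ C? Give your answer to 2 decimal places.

|A ∪ B| = 55.
|(A ∪ B) ∩ C| = 19.
|(A ∪ B) △ C| = 55 + 28 − 38 = 45.00.

45.00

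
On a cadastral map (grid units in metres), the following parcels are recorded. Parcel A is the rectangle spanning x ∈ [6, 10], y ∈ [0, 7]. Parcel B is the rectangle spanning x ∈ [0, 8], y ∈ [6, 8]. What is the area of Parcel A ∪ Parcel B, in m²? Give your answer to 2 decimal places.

42.00

By inclusion–exclusion:
Individual areas: |Parcel A| = 28, |Parcel B| = 16.
|Parcel A∩Parcel B|: x∈[6,8], y∈[6,7] → 2·1 = 2.
|Parcel A ∪ Parcel B| = 44 − 2 = 42.00.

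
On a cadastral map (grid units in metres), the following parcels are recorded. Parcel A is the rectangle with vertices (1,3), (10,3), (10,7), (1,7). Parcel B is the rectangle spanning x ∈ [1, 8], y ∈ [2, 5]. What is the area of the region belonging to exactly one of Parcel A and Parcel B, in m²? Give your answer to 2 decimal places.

29.00

|Parcel A∩Parcel B|: x∈[1,8], y∈[3,5] → 7·2 = 14.
|Parcel A △ Parcel B| = |Parcel A| + |Parcel B| − 2·|Parcel A∩Parcel B| = 36 + 21 − 28 = 29.00.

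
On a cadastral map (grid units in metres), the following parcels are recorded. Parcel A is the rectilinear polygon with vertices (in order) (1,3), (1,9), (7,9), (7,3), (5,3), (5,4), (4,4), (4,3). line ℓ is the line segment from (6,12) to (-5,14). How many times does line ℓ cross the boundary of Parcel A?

0

The segment lies entirely outside Parcel A and never meets its boundary.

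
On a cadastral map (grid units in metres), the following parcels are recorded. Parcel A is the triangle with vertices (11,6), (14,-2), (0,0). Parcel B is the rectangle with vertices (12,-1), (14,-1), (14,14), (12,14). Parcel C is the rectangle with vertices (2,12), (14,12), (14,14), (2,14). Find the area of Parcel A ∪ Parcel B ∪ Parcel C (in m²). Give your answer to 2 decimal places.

99.48

By inclusion–exclusion:
Individual areas: |Parcel A| = 53, |Parcel B| = 30, |Parcel C| = 24.
|Parcel A∩Parcel B| = 3.5208.
|Parcel A∩Parcel C| = 0.
|Parcel B∩Parcel C|: x∈[12,14], y∈[12,14] → 2·2 = 4.
|Parcel A∩Parcel B∩Parcel C| = 0.
|Parcel A ∪ Parcel B ∪ Parcel C| = 107 − 7.5208 + 0 = 99.48.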